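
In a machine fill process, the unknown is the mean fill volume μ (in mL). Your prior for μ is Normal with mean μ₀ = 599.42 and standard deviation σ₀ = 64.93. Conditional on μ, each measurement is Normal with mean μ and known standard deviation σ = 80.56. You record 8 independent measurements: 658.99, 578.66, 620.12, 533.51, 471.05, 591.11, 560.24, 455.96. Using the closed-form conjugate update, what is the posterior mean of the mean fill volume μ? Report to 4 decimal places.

565.2753

For Normal data with known variance σ², a Normal(μ₀, σ₀²) prior on μ is conjugate. Posterior precision = 1/σ₀² + n/σ²; posterior mean is the precision-weighted average of μ₀ and x̄.
Σxᵢ = 658.99 + 578.66 + 620.12 + 533.51 + 471.05 + 591.11 + 560.24 + 455.96 = 4469.64, so n·x̄ = 4469.64.
σ₀² = 64.93² = 4215.9049, σ² = 80.56² = 6489.9136; σ² + n·σ₀² = 6489.9136 + 8·4215.9049 = 40217.1528.
Posterior mean = (μ₀/σ₀² + n·x̄/σ²)/(1/σ₀² + n/σ²) = (σ²·μ₀ + σ₀²·n·x̄)/(σ² + n·σ₀²) = (6489.9136·599.42 + 4215.9049·4469.64)/40217.1528 = 22733761.187348/40217.1528 = 565.2753.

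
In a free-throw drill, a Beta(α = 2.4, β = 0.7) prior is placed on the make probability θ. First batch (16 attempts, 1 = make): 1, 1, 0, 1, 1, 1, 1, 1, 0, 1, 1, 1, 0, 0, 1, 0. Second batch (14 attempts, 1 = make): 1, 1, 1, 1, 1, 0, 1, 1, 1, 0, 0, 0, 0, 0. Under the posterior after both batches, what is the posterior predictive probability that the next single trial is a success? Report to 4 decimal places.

0.6465

The Beta prior is conjugate to a Binomial/Bernoulli likelihood; the update adds successes to α and failures to β.
After batch 1: Beta(2.4+11, 0.7+5) = Beta(13.4, 5.7).
After batch 2: Beta(13.4+8, 5.7+6) = Beta(21.4, 11.7).
For a single future Bernoulli trial, P(success | data) = α/(α+β) = 0.6465.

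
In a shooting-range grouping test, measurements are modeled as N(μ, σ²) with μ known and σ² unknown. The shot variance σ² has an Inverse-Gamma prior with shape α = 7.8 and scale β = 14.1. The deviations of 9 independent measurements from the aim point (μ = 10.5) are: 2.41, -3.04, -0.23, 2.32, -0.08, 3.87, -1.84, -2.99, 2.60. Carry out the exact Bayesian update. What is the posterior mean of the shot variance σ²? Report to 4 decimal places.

With known mean μ and an Inverse-Gamma(α, β) prior on σ², the Normal likelihood is conjugate: posterior is Inv-Gamma(α + n/2, β + Σ(xᵢ−μ)²/2).
Σ(xᵢ−μ)² = (2.41)² + (-3.04)² + (-0.23)² + (2.32)² + (-0.08)² + (3.87)² + (-1.84)² + (-2.99)² + (2.60)² = 54.5540.
Posterior: Inv-Gamma(7.8 + 9/2, 14.1 + 54.5540/2) = Inv-Gamma(12.30, 41.37700).
E[σ²|data] = β/(α−1) = 41.37700/11.30 = 3.6617.

3.6617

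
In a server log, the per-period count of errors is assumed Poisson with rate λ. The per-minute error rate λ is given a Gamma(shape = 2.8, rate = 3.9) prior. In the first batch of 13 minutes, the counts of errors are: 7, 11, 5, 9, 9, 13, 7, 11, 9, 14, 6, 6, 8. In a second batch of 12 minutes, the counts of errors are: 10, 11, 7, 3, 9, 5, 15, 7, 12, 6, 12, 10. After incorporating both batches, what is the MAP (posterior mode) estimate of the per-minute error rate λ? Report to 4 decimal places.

7.7439

With a Gamma(shape α, rate β) prior, the Poisson likelihood is conjugate: the posterior is Gamma(α + ΣXᵢ, β + n).
Batch 1: sum of counts S = 115 over n = 13 minutes.
After batch 1: Gamma(α+S, β+n) = Gamma(2.8+115, 3.9+13) = Gamma(117.8, 16.9).
Batch 2: sum of counts S = 107 over n = 12 minutes.
After batch 2: Gamma(α+S, β+n) = Gamma(117.8+107, 16.9+12) = Gamma(224.8, 28.9).
Mode of Gamma(α,β) for α≥1 is (α−1)/β = 223.8/28.9 = 7.7439.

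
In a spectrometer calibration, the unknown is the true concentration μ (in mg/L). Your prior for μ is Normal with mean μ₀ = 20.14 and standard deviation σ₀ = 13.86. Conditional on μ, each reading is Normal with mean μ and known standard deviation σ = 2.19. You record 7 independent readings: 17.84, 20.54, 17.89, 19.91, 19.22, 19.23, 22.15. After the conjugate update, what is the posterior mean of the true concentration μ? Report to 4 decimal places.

19.5421

For Normal data with known variance σ², a Normal(μ₀, σ₀²) prior on μ is conjugate. Posterior precision = 1/σ₀² + n/σ²; posterior mean is the precision-weighted average of μ₀ and x̄.
Σxᵢ = 17.84 + 20.54 + 17.89 + 19.91 + 19.22 + 19.23 + 22.15 = 136.78, so n·x̄ = 136.78.
σ₀² = 13.86² = 192.0996, σ² = 2.19² = 4.7961; σ² + n·σ₀² = 4.7961 + 7·192.0996 = 1349.4933.
Posterior mean = (μ₀/σ₀² + n·x̄/σ²)/(1/σ₀² + n/σ²) = (σ²·μ₀ + σ₀²·n·x̄)/(σ² + n·σ₀²) = (4.7961·20.14 + 192.0996·136.78)/1349.4933 = 26371.976742/1349.4933 = 19.5421.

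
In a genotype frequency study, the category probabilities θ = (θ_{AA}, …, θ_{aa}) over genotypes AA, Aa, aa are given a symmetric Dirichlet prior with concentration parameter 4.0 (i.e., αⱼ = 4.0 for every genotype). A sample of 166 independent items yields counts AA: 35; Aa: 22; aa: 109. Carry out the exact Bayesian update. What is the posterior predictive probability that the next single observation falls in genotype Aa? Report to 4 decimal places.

0.1461

The Dirichlet prior is conjugate to the Multinomial likelihood: each posterior αⱼ = prior αⱼ + observed count nⱼ.
Posterior concentration: (39.0, 26.0, 113.0), total = 178.0.
P(next = Aa | data) = α_{Aa}/Σα = 0.1461.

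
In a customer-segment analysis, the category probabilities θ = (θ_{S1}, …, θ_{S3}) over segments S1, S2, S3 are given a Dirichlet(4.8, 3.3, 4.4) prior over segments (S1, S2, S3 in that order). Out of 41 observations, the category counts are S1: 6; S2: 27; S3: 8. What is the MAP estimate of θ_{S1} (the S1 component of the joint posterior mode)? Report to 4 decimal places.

0.1941

The Dirichlet prior is conjugate to the Multinomial likelihood: each posterior αⱼ = prior αⱼ + observed count nⱼ.
Posterior concentration: (10.8, 30.3, 12.4), total = 53.5.
Joint mode component: (α_{S1}−1)/(Σα−K) = 9.8/50.5 = 0.1941.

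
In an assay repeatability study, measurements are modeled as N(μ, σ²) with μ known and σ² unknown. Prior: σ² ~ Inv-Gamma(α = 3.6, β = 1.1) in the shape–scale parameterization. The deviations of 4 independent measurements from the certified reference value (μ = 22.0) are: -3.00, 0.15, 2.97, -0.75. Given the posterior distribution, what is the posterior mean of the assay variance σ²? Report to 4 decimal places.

With known mean μ and an Inverse-Gamma(α, β) prior on σ², the Normal likelihood is conjugate: posterior is Inv-Gamma(α + n/2, β + Σ(xᵢ−μ)²/2).
Σ(xᵢ−μ)² = (-3.00)² + (0.15)² + (2.97)² + (-0.75)² = 18.4059.
Posterior: Inv-Gamma(3.6 + 4/2, 1.1 + 18.4059/2) = Inv-Gamma(5.60, 10.30295).
E[σ²|data] = β/(α−1) = 10.30295/4.60 = 2.2398.

2.2398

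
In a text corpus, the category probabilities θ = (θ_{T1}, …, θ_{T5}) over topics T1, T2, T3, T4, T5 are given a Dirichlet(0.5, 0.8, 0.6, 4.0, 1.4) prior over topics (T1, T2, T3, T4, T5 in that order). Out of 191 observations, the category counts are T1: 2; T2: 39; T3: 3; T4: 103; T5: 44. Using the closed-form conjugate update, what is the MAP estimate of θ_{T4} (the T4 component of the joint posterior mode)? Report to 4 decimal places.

0.5484

The Dirichlet prior is conjugate to the Multinomial likelihood: each posterior αⱼ = prior αⱼ + observed count nⱼ.
Posterior concentration: (2.5, 39.8, 3.6, 107.0, 45.4), total = 198.3.
Joint mode component: (α_{T4}−1)/(Σα−K) = 106.0/193.3 = 0.5484.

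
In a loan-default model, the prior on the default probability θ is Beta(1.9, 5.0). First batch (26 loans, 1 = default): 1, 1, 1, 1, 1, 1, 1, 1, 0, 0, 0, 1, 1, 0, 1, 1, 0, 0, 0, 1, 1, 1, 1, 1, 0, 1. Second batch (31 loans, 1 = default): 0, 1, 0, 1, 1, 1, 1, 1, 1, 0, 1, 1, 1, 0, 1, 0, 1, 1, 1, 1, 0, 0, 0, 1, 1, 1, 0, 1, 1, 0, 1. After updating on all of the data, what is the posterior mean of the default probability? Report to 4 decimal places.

0.6401

The Beta prior is conjugate to a Binomial/Bernoulli likelihood; the update adds successes to α and failures to β.
After batch 1: Beta(1.9+18, 5.0+8) = Beta(19.9, 13.0).
After batch 2: Beta(19.9+21, 13.0+10) = Beta(40.9, 23.0).
Posterior mean = α/(α+β) = 40.9/63.9 = 0.6401.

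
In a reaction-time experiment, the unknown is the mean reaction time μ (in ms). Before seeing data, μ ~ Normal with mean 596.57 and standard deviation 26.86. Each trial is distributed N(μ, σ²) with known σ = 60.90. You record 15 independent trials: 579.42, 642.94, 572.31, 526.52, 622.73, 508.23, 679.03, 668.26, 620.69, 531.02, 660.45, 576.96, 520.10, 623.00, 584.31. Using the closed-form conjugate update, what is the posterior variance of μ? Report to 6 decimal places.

184.145006

For Normal data with known variance σ², a Normal(μ₀, σ₀²) prior on μ is conjugate. Posterior precision = 1/σ₀² + n/σ²; posterior mean is the precision-weighted average of μ₀ and x̄.
σ₀² = 26.86² = 721.4596, σ² = 60.90² = 3708.81; σ² + n·σ₀² = 3708.81 + 15·721.4596 = 14530.704.
Posterior precision = 1/σ₀² + n/σ² = 1/721.4596 + 15/3708.81 = (σ² + n·σ₀²)/(σ₀²σ²) = 14530.704/(721.4596·3708.81); posterior variance σₙ² = σ₀²σ²/(σ² + n·σ₀²) = 721.4596·3708.81/14530.704 = 184.145006.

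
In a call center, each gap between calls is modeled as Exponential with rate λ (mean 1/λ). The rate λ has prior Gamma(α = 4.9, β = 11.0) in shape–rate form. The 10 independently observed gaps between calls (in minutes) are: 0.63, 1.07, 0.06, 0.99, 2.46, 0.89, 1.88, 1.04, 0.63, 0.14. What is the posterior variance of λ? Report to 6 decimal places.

With a Gamma(shape α, rate β) prior on the exponential rate λ, the posterior after n observations with total T = Σxᵢ is Gamma(α+n, β+T).
Sum of observations T = 9.79 minutes; n = 10.
Posterior: Gamma(4.9+10, 11.0+9.79) = Gamma(14.9, 20.79).
Var = α/β² = 0.034473.

0.034473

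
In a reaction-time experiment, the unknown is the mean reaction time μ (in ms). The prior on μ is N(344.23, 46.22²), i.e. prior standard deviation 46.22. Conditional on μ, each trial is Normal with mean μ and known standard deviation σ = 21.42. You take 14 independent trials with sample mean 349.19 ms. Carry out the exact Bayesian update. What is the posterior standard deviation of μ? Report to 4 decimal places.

5.6813

For Normal data with known variance σ², a Normal(μ₀, σ₀²) prior on μ is conjugate. Posterior precision = 1/σ₀² + n/σ²; posterior mean is the precision-weighted average of μ₀ and x̄.
σ₀² = 46.22² = 2136.2884, σ² = 21.42² = 458.8164; σ² + n·σ₀² = 458.8164 + 14·2136.2884 = 30366.854.
Posterior precision = 1/σ₀² + n/σ² = 1/2136.2884 + 14/458.8164 = (σ² + n·σ₀²)/(σ₀²σ²) = 30366.854/(2136.2884·458.8164); posterior variance σₙ² = σ₀²σ²/(σ² + n·σ₀²) = 2136.2884·458.8164/30366.854 = 32.277435.
Posterior SD = √σₙ² = √(2136.2884·458.8164/30366.854) = 5.6813.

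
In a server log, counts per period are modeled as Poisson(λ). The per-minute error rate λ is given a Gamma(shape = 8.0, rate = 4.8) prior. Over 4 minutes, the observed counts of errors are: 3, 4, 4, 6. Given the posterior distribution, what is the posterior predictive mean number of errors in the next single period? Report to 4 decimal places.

2.8409

With a Gamma(shape α, rate β) prior, the Poisson likelihood is conjugate: the posterior is Gamma(α + ΣXᵢ, β + n).
Sum of counts S = 17 over n = 4 minutes.
Posterior: Gamma(α+S, β+n) = Gamma(8.0+17, 4.8+4) = Gamma(25.0, 8.8).
The predictive distribution for one future period is NegBinom with mean α/β = 2.8409.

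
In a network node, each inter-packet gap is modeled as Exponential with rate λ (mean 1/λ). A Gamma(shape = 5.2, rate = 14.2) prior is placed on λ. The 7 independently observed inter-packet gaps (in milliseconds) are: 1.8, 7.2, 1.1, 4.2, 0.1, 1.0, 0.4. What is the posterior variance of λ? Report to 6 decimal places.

0.013556

With a Gamma(shape α, rate β) prior on the exponential rate λ, the posterior after n observations with total T = Σxᵢ is Gamma(α+n, β+T).
Sum of observations T = 15.8 milliseconds; n = 7.
Posterior: Gamma(5.2+7, 14.2+15.8) = Gamma(12.2, 30.0).
Var = α/β² = 0.013556.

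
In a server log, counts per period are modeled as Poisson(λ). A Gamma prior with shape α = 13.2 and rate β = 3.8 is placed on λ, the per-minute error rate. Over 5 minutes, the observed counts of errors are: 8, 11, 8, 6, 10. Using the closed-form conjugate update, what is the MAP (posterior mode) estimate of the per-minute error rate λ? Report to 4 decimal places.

With a Gamma(shape α, rate β) prior, the Poisson likelihood is conjugate: the posterior is Gamma(α + ΣXᵢ, β + n).
Sum of counts S = 43 over n = 5 minutes.
Posterior: Gamma(α+S, β+n) = Gamma(13.2+43, 3.8+5) = Gamma(56.2, 8.8).
Mode of Gamma(α,β) for α≥1 is (α−1)/β = 55.2/8.8 = 6.2727.

6.2727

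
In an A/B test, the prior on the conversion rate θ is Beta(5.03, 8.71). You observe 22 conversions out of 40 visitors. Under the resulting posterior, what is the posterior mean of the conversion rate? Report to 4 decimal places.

0.5030

The Beta prior is conjugate to a Binomial/Bernoulli likelihood; the update adds successes to α and failures to β.
Posterior: Beta(α+k, β+n−k) = Beta(5.03+22, 8.71+18) = Beta(27.03, 26.71).
Posterior mean = α/(α+β) = 27.03/53.74 = 0.5030.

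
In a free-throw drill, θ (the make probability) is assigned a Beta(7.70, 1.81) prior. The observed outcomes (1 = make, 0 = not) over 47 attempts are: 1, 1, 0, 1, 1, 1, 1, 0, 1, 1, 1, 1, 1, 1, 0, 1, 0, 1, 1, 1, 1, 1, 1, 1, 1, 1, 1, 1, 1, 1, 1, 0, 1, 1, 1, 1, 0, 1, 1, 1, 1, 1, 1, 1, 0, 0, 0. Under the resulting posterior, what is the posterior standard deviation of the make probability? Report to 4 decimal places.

The Beta prior is conjugate to a Binomial/Bernoulli likelihood; the update adds successes to α and failures to β.
Posterior: Beta(α+k, β+n−k) = Beta(7.70+38, 1.81+9) = Beta(45.70, 10.81).
Var = αβ/((α+β)²(α+β+1)) = 45.70·10.81/(56.51²·57.51) = 0.00268997; SD = √0.00268997 = 0.0519.

0.0519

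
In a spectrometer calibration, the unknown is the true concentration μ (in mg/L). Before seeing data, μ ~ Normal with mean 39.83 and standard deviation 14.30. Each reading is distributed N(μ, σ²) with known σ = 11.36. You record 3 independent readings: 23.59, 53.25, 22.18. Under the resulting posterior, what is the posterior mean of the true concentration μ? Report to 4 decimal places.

For Normal data with known variance σ², a Normal(μ₀, σ₀²) prior on μ is conjugate. Posterior precision = 1/σ₀² + n/σ²; posterior mean is the precision-weighted average of μ₀ and x̄.
Σxᵢ = 23.59 + 53.25 + 22.18 = 99.02, so n·x̄ = 99.02.
σ₀² = 14.30² = 204.49, σ² = 11.36² = 129.0496; σ² + n·σ₀² = 129.0496 + 3·204.49 = 742.5196.
Posterior mean = (μ₀/σ₀² + n·x̄/σ²)/(1/σ₀² + n/σ²) = (σ²·μ₀ + σ₀²·n·x̄)/(σ² + n·σ₀²) = (129.0496·39.83 + 204.49·99.02)/742.5196 = 25388.645368/742.5196 = 34.1926.

34.1926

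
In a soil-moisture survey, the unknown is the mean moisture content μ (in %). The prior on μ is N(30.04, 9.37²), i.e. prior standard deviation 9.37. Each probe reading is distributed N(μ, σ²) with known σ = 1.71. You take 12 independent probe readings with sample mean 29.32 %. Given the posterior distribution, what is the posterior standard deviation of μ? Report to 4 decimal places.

0.4930

For Normal data with known variance σ², a Normal(μ₀, σ₀²) prior on μ is conjugate. Posterior precision = 1/σ₀² + n/σ²; posterior mean is the precision-weighted average of μ₀ and x̄.
σ₀² = 9.37² = 87.7969, σ² = 1.71² = 2.9241; σ² + n·σ₀² = 2.9241 + 12·87.7969 = 1056.4869.
Posterior precision = 1/σ₀² + n/σ² = 1/87.7969 + 12/2.9241 = (σ² + n·σ₀²)/(σ₀²σ²) = 1056.4869/(87.7969·2.9241); posterior variance σₙ² = σ₀²σ²/(σ² + n·σ₀²) = 87.7969·2.9241/1056.4869 = 0.243001.
Posterior SD = √σₙ² = √(87.7969·2.9241/1056.4869) = 0.4930.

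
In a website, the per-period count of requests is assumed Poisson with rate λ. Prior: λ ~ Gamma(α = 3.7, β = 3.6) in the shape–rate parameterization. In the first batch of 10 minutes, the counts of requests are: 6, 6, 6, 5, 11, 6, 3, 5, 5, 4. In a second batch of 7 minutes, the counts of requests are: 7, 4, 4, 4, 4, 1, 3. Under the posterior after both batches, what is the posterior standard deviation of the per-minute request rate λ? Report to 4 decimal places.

0.4546

With a Gamma(shape α, rate β) prior, the Poisson likelihood is conjugate: the posterior is Gamma(α + ΣXᵢ, β + n).
Batch 1: sum of counts S = 57 over n = 10 minutes.
After batch 1: Gamma(α+S, β+n) = Gamma(3.7+57, 3.6+10) = Gamma(60.7, 13.6).
Batch 2: sum of counts S = 27 over n = 7 minutes.
After batch 2: Gamma(α+S, β+n) = Gamma(60.7+27, 13.6+7) = Gamma(87.7, 20.6).
SD = √α/β = √87.7/20.6 = 0.4546.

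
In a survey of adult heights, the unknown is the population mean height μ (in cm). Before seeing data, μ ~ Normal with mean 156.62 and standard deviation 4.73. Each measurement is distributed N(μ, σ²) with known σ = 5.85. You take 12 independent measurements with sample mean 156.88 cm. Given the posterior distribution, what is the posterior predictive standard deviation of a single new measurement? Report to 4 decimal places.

6.0623

For Normal data with known variance σ², a Normal(μ₀, σ₀²) prior on μ is conjugate. Posterior precision = 1/σ₀² + n/σ²; posterior mean is the precision-weighted average of μ₀ and x̄.
σ₀² = 4.73² = 22.3729, σ² = 5.85² = 34.2225; σ² + n·σ₀² = 34.2225 + 12·22.3729 = 302.6973.
Posterior precision = 1/σ₀² + n/σ² = 1/22.3729 + 12/34.2225 = (σ² + n·σ₀²)/(σ₀²σ²) = 302.6973/(22.3729·34.2225); posterior variance σₙ² = σ₀²σ²/(σ² + n·σ₀²) = 22.3729·34.2225/302.6973 = 2.529446.
Predictive variance for one new observation = σₙ² + σ² = 22.3729·34.2225/302.6973 + 34.2225 = σ²·(σ₀² + 302.6973)/302.6973 = 34.2225·325.0702/302.6973 = 36.751946; SD = √(34.2225·325.0702/302.6973) = 6.0623.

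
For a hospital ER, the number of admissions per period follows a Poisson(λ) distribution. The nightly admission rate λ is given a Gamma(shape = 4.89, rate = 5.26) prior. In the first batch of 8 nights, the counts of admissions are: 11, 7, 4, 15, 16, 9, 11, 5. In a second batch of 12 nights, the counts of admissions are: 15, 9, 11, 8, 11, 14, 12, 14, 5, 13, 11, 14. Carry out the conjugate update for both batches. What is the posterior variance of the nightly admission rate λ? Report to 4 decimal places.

0.3446

With a Gamma(shape α, rate β) prior, the Poisson likelihood is conjugate: the posterior is Gamma(α + ΣXᵢ, β + n).
Batch 1: sum of counts S = 78 over n = 8 nights.
After batch 1: Gamma(α+S, β+n) = Gamma(4.89+78, 5.26+8) = Gamma(82.89, 13.26).
Batch 2: sum of counts S = 137 over n = 12 nights.
After batch 2: Gamma(α+S, β+n) = Gamma(82.89+137, 13.26+12) = Gamma(219.89, 25.26).
Var = α/β² = 219.89/25.26² = 0.3446.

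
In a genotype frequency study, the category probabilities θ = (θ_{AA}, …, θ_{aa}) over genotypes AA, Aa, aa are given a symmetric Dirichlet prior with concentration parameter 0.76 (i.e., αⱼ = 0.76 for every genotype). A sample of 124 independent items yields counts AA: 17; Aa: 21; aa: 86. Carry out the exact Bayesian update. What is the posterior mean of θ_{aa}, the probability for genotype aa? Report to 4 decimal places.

0.6870

The Dirichlet prior is conjugate to the Multinomial likelihood: each posterior αⱼ = prior αⱼ + observed count nⱼ.
Posterior concentration: (17.76, 21.76, 86.76), total = 126.28.
E[θ_{aa}|data] = α_{aa}/Σα = 86.76/126.28 = 0.6870.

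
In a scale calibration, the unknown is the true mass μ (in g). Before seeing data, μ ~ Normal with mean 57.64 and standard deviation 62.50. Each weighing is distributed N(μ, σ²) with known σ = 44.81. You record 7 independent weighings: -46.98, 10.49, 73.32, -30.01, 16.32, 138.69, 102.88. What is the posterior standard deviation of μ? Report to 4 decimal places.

For Normal data with known variance σ², a Normal(μ₀, σ₀²) prior on μ is conjugate. Posterior precision = 1/σ₀² + n/σ²; posterior mean is the precision-weighted average of μ₀ and x̄.
σ₀² = 62.50² = 3906.25, σ² = 44.81² = 2007.9361; σ² + n·σ₀² = 2007.9361 + 7·3906.25 = 29351.6861.
Posterior precision = 1/σ₀² + n/σ² = 1/3906.25 + 7/2007.9361 = (σ² + n·σ₀²)/(σ₀²σ²) = 29351.6861/(3906.25·2007.9361); posterior variance σₙ² = σ₀²σ²/(σ² + n·σ₀²) = 3906.25·2007.9361/29351.6861 = 267.224866.
Posterior SD = √σₙ² = √(3906.25·2007.9361/29351.6861) = 16.3470.

16.3470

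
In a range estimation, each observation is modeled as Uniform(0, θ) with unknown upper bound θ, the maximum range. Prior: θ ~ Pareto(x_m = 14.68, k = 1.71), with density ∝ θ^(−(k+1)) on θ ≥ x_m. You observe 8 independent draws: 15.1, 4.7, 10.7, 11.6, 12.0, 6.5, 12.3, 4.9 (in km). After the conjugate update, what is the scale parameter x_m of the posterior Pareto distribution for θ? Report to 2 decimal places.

A Pareto(scale x_m, shape k) prior on the upper bound θ of Uniform(0, θ) is conjugate: posterior is Pareto(max(x_m, max xᵢ), k + n).
Sample maximum = 15.1; prior scale x_m = 14.68 → posterior scale = max = 15.10.
Posterior shape = 1.71 + 8 = 9.71.
Posterior scale x_m = 15.10.

15.10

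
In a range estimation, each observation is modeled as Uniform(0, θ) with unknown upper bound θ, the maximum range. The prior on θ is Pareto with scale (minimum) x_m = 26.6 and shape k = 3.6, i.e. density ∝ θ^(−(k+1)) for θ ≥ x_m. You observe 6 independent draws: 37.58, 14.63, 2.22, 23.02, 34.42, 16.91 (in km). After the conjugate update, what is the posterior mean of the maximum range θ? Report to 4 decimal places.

41.9498

A Pareto(scale x_m, shape k) prior on the upper bound θ of Uniform(0, θ) is conjugate: posterior is Pareto(max(x_m, max xᵢ), k + n).
Sample maximum = 37.58; prior scale x_m = 26.6 → posterior scale = max = 37.58.
Posterior shape = 3.6 + 6 = 9.6.
E[θ|data] = k·x_m/(k−1) = 9.6·37.58/8.6 = 41.9498.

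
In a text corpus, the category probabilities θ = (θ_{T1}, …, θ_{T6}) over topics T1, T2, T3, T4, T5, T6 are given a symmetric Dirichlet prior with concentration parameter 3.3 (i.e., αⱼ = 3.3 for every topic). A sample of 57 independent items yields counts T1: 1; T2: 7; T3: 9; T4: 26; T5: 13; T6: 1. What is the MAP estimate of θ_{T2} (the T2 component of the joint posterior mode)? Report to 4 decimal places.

The Dirichlet prior is conjugate to the Multinomial likelihood: each posterior αⱼ = prior αⱼ + observed count nⱼ.
Posterior concentration: (4.3, 10.3, 12.3, 29.3, 16.3, 4.3), total = 76.8.
Joint mode component: (α_{T2}−1)/(Σα−K) = 9.3/70.8 = 0.1314.

0.1314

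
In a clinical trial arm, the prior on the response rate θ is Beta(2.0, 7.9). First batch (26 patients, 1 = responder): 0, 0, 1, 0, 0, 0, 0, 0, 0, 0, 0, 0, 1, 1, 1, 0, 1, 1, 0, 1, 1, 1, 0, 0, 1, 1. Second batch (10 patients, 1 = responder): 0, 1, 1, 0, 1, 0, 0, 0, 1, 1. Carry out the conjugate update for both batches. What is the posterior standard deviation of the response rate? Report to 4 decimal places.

The Beta prior is conjugate to a Binomial/Bernoulli likelihood; the update adds successes to α and failures to β.
After batch 1: Beta(2.0+11, 7.9+15) = Beta(13.0, 22.9).
After batch 2: Beta(13.0+5, 22.9+5) = Beta(18.0, 27.9).
Var = αβ/((α+β)²(α+β+1)) = 18.0·27.9/(45.9²·46.9) = 0.00508251; SD = √0.00508251 = 0.0713.

0.0713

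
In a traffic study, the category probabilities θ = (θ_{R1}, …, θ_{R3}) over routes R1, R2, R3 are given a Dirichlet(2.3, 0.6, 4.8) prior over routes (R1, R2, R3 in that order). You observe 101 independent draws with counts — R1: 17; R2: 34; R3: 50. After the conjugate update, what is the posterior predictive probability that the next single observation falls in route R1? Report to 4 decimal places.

The Dirichlet prior is conjugate to the Multinomial likelihood: each posterior αⱼ = prior αⱼ + observed count nⱼ.
Posterior concentration: (19.3, 34.6, 54.8), total = 108.7.
P(next = R1 | data) = α_{R1}/Σα = 0.1776.

0.1776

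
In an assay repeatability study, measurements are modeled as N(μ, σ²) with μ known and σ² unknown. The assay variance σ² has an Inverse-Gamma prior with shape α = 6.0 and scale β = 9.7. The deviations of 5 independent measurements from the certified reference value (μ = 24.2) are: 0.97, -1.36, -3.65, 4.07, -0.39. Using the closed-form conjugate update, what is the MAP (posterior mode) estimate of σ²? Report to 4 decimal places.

With known mean μ and an Inverse-Gamma(α, β) prior on σ², the Normal likelihood is conjugate: posterior is Inv-Gamma(α + n/2, β + Σ(xᵢ−μ)²/2).
Σ(xᵢ−μ)² = (0.97)² + (-1.36)² + (-3.65)² + (4.07)² + (-0.39)² = 32.8300.
Posterior: Inv-Gamma(6.0 + 5/2, 9.7 + 32.8300/2) = Inv-Gamma(8.50, 26.11500).
Mode = β/(α+1) = 26.11500/9.50 = 2.7489.

2.7489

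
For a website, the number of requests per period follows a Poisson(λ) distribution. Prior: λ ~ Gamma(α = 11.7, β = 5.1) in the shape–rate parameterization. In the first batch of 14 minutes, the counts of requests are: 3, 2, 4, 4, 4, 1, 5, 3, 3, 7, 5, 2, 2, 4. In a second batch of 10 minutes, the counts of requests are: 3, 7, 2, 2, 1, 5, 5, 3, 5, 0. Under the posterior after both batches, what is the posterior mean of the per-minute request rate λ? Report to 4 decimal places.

3.2199

With a Gamma(shape α, rate β) prior, the Poisson likelihood is conjugate: the posterior is Gamma(α + ΣXᵢ, β + n).
Batch 1: sum of counts S = 49 over n = 14 minutes.
After batch 1: Gamma(α+S, β+n) = Gamma(11.7+49, 5.1+14) = Gamma(60.7, 19.1).
Batch 2: sum of counts S = 33 over n = 10 minutes.
After batch 2: Gamma(α+S, β+n) = Gamma(60.7+33, 19.1+10) = Gamma(93.7, 29.1).
Posterior mean = α/β = 93.7/29.1 = 3.2199.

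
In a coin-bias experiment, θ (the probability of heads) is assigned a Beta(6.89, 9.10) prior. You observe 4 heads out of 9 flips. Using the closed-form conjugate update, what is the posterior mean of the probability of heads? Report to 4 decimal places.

0.4358

The Beta prior is conjugate to a Binomial/Bernoulli likelihood; the update adds successes to α and failures to β.
Posterior: Beta(α+k, β+n−k) = Beta(6.89+4, 9.10+5) = Beta(10.89, 14.10).
Posterior mean = α/(α+β) = 10.89/24.99 = 0.4358.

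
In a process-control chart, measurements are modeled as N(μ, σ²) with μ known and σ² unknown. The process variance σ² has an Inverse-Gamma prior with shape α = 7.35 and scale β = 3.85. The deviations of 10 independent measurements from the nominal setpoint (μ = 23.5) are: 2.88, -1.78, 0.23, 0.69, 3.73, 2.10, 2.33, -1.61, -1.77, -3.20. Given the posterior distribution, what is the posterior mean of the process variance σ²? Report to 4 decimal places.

2.6171

With known mean μ and an Inverse-Gamma(α, β) prior on σ², the Normal likelihood is conjugate: posterior is Inv-Gamma(α + n/2, β + Σ(xᵢ−μ)²/2).
Σ(xᵢ−μ)² = (2.88)² + (-1.78)² + (0.23)² + (0.69)² + (3.73)² + (2.10)² + (2.33)² + (-1.61)² + (-1.77)² + (-3.20)² = 51.7086.
Posterior: Inv-Gamma(7.35 + 10/2, 3.85 + 51.7086/2) = Inv-Gamma(12.35, 29.70430).
E[σ²|data] = β/(α−1) = 29.70430/11.35 = 2.6171.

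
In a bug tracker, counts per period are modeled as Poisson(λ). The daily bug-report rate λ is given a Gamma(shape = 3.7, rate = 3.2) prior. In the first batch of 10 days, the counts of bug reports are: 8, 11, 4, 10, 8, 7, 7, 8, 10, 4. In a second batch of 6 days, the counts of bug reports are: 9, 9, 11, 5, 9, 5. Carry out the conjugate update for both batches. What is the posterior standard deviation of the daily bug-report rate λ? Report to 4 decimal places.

0.5909

With a Gamma(shape α, rate β) prior, the Poisson likelihood is conjugate: the posterior is Gamma(α + ΣXᵢ, β + n).
Batch 1: sum of counts S = 77 over n = 10 days.
After batch 1: Gamma(α+S, β+n) = Gamma(3.7+77, 3.2+10) = Gamma(80.7, 13.2).
Batch 2: sum of counts S = 48 over n = 6 days.
After batch 2: Gamma(α+S, β+n) = Gamma(80.7+48, 13.2+6) = Gamma(128.7, 19.2).
SD = √α/β = √128.7/19.2 = 0.5909.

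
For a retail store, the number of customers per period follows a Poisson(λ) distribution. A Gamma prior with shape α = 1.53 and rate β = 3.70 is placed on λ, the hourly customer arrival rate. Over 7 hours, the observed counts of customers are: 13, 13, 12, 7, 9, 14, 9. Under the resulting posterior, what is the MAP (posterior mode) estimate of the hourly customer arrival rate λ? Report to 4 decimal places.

With a Gamma(shape α, rate β) prior, the Poisson likelihood is conjugate: the posterior is Gamma(α + ΣXᵢ, β + n).
Sum of counts S = 77 over n = 7 hours.
Posterior: Gamma(α+S, β+n) = Gamma(1.53+77, 3.70+7) = Gamma(78.53, 10.70).
Mode of Gamma(α,β) for α≥1 is (α−1)/β = 77.53/10.70 = 7.2458.

7.2458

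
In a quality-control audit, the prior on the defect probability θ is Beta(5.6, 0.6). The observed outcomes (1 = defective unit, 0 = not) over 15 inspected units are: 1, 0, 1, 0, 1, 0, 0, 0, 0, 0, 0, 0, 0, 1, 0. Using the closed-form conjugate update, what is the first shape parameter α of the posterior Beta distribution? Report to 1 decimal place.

The Beta prior is conjugate to a Binomial/Bernoulli likelihood; the update adds successes to α and failures to β.
Posterior: Beta(α+k, β+n−k) = Beta(5.6+4, 0.6+11) = Beta(9.6, 11.6).
Posterior α = 9.6.

9.6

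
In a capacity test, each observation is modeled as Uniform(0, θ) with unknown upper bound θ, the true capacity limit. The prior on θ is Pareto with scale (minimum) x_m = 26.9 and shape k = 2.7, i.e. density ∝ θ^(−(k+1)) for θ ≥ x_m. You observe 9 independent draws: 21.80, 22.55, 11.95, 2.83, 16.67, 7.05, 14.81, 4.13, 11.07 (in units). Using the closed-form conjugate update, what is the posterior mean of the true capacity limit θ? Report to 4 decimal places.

29.4140

A Pareto(scale x_m, shape k) prior on the upper bound θ of Uniform(0, θ) is conjugate: posterior is Pareto(max(x_m, max xᵢ), k + n).
Sample maximum = 22.55; prior scale x_m = 26.9 → posterior scale = max = 26.90.
Posterior shape = 2.7 + 9 = 11.7.
E[θ|data] = k·x_m/(k−1) = 11.7·26.90/10.7 = 29.4140.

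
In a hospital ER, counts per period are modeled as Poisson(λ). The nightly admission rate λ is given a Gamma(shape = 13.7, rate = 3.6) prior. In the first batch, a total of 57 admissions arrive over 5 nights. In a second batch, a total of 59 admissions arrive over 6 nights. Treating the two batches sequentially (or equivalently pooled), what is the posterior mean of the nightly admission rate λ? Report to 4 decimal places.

With a Gamma(shape α, rate β) prior, the Poisson likelihood is conjugate: the posterior is Gamma(α + ΣXᵢ, β + n).
After batch 1: Gamma(α+S, β+n) = Gamma(13.7+57, 3.6+5) = Gamma(70.7, 8.6).
After batch 2: Gamma(α+S, β+n) = Gamma(70.7+59, 8.6+6) = Gamma(129.7, 14.6).
Posterior mean = α/β = 129.7/14.6 = 8.8836.

8.8836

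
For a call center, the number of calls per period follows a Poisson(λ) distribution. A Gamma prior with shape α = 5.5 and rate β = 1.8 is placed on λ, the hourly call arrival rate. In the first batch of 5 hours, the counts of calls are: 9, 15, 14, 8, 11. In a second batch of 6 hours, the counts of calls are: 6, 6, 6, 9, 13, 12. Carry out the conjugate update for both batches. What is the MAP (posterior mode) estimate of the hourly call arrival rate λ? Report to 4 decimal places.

8.8672

With a Gamma(shape α, rate β) prior, the Poisson likelihood is conjugate: the posterior is Gamma(α + ΣXᵢ, β + n).
Batch 1: sum of counts S = 57 over n = 5 hours.
After batch 1: Gamma(α+S, β+n) = Gamma(5.5+57, 1.8+5) = Gamma(62.5, 6.8).
Batch 2: sum of counts S = 52 over n = 6 hours.
After batch 2: Gamma(α+S, β+n) = Gamma(62.5+52, 6.8+6) = Gamma(114.5, 12.8).
Mode of Gamma(α,β) for α≥1 is (α−1)/β = 113.5/12.8 = 8.8672.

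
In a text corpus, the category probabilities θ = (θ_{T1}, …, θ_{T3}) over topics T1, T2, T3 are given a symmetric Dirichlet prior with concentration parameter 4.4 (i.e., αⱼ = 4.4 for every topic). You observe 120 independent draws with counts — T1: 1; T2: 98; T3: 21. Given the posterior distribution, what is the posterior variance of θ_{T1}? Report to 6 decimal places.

0.000290

The Dirichlet prior is conjugate to the Multinomial likelihood: each posterior αⱼ = prior αⱼ + observed count nⱼ.
Posterior concentration: (5.4, 102.4, 25.4), total = 133.2.
Var[θ_j] = α_j(Σα−α_j)/((Σα)²(Σα+1)) = 5.4·127.8/(133.2²·134.2) = 0.000290.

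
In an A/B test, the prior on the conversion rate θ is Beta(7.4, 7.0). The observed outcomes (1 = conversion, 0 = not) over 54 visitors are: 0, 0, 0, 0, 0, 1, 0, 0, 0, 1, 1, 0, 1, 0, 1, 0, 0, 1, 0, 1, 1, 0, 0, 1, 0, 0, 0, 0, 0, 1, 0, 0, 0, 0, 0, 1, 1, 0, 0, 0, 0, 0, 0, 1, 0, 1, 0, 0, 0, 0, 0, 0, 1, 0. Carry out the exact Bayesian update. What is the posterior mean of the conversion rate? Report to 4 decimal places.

The Beta prior is conjugate to a Binomial/Bernoulli likelihood; the update adds successes to α and failures to β.
Posterior: Beta(α+k, β+n−k) = Beta(7.4+15, 7.0+39) = Beta(22.4, 46.0).
Posterior mean = α/(α+β) = 22.4/68.4 = 0.3275.

0.3275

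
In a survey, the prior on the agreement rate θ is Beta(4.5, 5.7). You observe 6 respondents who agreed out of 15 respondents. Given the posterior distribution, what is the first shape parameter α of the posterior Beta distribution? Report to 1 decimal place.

The Beta prior is conjugate to a Binomial/Bernoulli likelihood; the update adds successes to α and failures to β.
Posterior: Beta(α+k, β+n−k) = Beta(4.5+6, 5.7+9) = Beta(10.5, 14.7).
Posterior α = 10.5.

10.5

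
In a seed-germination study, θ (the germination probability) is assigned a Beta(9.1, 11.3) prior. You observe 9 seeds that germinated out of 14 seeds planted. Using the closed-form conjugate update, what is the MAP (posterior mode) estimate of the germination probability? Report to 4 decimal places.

0.5278

The Beta prior is conjugate to a Binomial/Bernoulli likelihood; the update adds successes to α and failures to β.
Posterior: Beta(α+k, β+n−k) = Beta(9.1+9, 11.3+5) = Beta(18.1, 16.3).
Mode of Beta(a,b) for a,b>1 is (a−1)/(a+b−2) = 17.1/32.4 = 0.5278.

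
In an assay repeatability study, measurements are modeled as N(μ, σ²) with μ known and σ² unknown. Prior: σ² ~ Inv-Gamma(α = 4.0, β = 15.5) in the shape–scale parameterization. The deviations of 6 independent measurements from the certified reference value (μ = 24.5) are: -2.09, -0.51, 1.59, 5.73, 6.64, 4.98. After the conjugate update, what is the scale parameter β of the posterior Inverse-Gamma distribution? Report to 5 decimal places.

With known mean μ and an Inverse-Gamma(α, β) prior on σ², the Normal likelihood is conjugate: posterior is Inv-Gamma(α + n/2, β + Σ(xᵢ−μ)²/2).
Σ(xᵢ−μ)² = (-2.09)² + (-0.51)² + (1.59)² + (5.73)² + (6.64)² + (4.98)² = 108.8792.
Posterior: Inv-Gamma(4.0 + 6/2, 15.5 + 108.8792/2) = Inv-Gamma(7.00, 69.93960).
Posterior β = 69.93960.

69.93960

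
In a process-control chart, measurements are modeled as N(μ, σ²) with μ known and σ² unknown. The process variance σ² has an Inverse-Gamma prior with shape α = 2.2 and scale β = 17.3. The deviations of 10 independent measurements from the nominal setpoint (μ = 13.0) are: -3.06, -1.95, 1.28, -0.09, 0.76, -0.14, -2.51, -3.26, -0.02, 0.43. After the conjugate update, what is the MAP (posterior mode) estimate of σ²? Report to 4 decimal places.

With known mean μ and an Inverse-Gamma(α, β) prior on σ², the Normal likelihood is conjugate: posterior is Inv-Gamma(α + n/2, β + Σ(xᵢ−μ)²/2).
Σ(xᵢ−μ)² = (-3.06)² + (-1.95)² + (1.28)² + (-0.09)² + (0.76)² + (-0.14)² + (-2.51)² + (-3.26)² + (-0.02)² + (0.43)² = 32.5228.
Posterior: Inv-Gamma(2.2 + 10/2, 17.3 + 32.5228/2) = Inv-Gamma(7.20, 33.56140).
Mode = β/(α+1) = 33.56140/8.20 = 4.0929.

4.0929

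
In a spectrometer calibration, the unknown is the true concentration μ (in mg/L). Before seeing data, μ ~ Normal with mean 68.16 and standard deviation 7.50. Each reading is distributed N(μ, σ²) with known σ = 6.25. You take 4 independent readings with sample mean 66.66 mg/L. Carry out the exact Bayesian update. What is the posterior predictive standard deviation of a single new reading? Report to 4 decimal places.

For Normal data with known variance σ², a Normal(μ₀, σ₀²) prior on μ is conjugate. Posterior precision = 1/σ₀² + n/σ²; posterior mean is the precision-weighted average of μ₀ and x̄.
σ₀² = 7.50² = 56.25, σ² = 6.25² = 39.0625; σ² + n·σ₀² = 39.0625 + 4·56.25 = 264.0625.
Posterior precision = 1/σ₀² + n/σ² = 1/56.25 + 4/39.0625 = (σ² + n·σ₀²)/(σ₀²σ²) = 264.0625/(56.25·39.0625); posterior variance σₙ² = σ₀²σ²/(σ² + n·σ₀²) = 56.25·39.0625/264.0625 = 8.321006.
Predictive variance for one new observation = σₙ² + σ² = 56.25·39.0625/264.0625 + 39.0625 = σ²·(σ₀² + 264.0625)/264.0625 = 39.0625·320.3125/264.0625 = 47.383506; SD = √(39.0625·320.3125/264.0625) = 6.8836.

6.8836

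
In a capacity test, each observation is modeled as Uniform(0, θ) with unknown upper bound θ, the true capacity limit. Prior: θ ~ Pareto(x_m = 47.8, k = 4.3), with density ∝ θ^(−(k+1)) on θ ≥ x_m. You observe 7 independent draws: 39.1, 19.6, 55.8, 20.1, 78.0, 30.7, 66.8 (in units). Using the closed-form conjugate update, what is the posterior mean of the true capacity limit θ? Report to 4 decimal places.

85.5728

A Pareto(scale x_m, shape k) prior on the upper bound θ of Uniform(0, θ) is conjugate: posterior is Pareto(max(x_m, max xᵢ), k + n).
Sample maximum = 78.0; prior scale x_m = 47.8 → posterior scale = max = 78.0.
Posterior shape = 4.3 + 7 = 11.3.
E[θ|data] = k·x_m/(k−1) = 11.3·78.0/10.3 = 85.5728.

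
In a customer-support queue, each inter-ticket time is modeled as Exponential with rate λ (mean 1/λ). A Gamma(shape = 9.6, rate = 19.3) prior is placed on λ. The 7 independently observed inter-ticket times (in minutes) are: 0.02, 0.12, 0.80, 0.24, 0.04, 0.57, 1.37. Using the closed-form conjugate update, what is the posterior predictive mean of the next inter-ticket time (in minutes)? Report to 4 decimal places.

With a Gamma(shape α, rate β) prior on the exponential rate λ, the posterior after n observations with total T = Σxᵢ is Gamma(α+n, β+T).
Sum of observations T = 3.16 minutes; n = 7.
Posterior: Gamma(9.6+7, 19.3+3.16) = Gamma(16.6, 22.46).
The predictive distribution for the next observation is Lomax; its mean is β/(α−1) = 22.46/15.6 = 1.4397.

1.4397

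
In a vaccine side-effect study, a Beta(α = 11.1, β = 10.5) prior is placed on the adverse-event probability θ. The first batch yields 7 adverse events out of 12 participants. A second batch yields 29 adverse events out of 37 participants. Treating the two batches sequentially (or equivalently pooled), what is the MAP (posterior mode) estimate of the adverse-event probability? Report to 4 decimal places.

The Beta prior is conjugate to a Binomial/Bernoulli likelihood; the update adds successes to α and failures to β.
After batch 1: Beta(11.1+7, 10.5+5) = Beta(18.1, 15.5).
After batch 2: Beta(18.1+29, 15.5+8) = Beta(47.1, 23.5).
Mode of Beta(a,b) for a,b>1 is (a−1)/(a+b−2) = 46.1/68.6 = 0.6720.

0.6720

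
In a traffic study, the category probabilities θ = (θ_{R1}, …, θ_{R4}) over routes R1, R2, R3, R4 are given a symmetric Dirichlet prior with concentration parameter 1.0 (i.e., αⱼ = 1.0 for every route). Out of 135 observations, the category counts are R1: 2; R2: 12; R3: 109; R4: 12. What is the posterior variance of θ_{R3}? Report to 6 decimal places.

The Dirichlet prior is conjugate to the Multinomial likelihood: each posterior αⱼ = prior αⱼ + observed count nⱼ.
Posterior concentration: (3.0, 13.0, 110.0, 13.0), total = 139.0.
Var[θ_j] = α_j(Σα−α_j)/((Σα)²(Σα+1)) = 110.0·29.0/(139.0²·140.0) = 0.001179.

0.001179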